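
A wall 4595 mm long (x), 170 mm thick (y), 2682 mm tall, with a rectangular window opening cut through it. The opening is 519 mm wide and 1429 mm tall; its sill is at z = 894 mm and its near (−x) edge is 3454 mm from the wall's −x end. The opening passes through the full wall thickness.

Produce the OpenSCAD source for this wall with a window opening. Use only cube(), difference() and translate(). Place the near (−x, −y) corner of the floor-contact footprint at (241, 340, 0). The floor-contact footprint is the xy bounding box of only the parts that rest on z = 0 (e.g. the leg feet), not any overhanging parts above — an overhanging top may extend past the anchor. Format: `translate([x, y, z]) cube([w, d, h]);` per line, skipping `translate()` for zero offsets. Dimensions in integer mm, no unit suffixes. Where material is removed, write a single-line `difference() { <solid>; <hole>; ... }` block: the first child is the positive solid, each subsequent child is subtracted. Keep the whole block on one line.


difference() { translate([241, 340, 0]) cube([4595, 170, 2682]); translate([3695, 340, 894]) cube([519, 170, 1429]); }


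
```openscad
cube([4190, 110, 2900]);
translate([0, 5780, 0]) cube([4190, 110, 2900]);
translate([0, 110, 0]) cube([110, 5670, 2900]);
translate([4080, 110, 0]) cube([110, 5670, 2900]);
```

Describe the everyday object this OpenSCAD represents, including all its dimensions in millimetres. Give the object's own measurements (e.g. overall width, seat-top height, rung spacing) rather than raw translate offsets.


The wall frame of a small rectangular building: four walls, each 2900 mm tall and 110 mm thick, enclosing a footprint 4190 mm (x) by 5890 mm (y) outside-to-outside, with no floor or roof. The front and back walls (the −y and +y sides) span the full width; the two side walls fit between them.


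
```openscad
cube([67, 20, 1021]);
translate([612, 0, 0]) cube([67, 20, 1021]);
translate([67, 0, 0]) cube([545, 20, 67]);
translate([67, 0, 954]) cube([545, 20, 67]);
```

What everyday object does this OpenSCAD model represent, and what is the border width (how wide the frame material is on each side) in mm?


A picture frame. The border width is 67 mm.

Four thin pieces enclosing a rectangular opening — a picture frame. The two full-height stiles are 1021 mm tall; the top rail sits at z = 954 and is 67 mm tall, so the border above the opening is 1021 − 954 = 67 mm, matching the stile x-width.


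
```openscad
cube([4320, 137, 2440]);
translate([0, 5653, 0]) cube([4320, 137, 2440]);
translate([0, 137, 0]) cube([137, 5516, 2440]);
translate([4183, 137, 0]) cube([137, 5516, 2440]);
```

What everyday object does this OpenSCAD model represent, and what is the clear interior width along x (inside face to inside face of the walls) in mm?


A house (or room) frame. The interior width is 4046 mm.

Four 2440 mm walls enclosing a rectangle with no floor or roof — a room or house frame. Outside width is 4320 mm and wall thickness is 137 mm, so the interior width is 4320 − 2 × 137 = 4046 mm.


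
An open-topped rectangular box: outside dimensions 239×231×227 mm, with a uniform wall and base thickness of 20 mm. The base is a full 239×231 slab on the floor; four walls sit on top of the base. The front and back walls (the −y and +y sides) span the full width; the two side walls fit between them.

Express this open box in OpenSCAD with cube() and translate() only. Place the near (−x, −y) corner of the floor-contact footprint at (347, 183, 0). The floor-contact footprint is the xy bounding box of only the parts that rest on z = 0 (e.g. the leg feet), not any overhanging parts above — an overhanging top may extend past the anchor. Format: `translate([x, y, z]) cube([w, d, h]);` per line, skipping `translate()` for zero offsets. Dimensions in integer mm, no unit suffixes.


translate([347, 183, 0]) cube([239, 231, 20]);
translate([347, 183, 20]) cube([239, 20, 207]);
translate([347, 394, 20]) cube([239, 20, 207]);
translate([347, 203, 20]) cube([20, 191, 207]);
translate([566, 203, 20]) cube([20, 191, 207]);


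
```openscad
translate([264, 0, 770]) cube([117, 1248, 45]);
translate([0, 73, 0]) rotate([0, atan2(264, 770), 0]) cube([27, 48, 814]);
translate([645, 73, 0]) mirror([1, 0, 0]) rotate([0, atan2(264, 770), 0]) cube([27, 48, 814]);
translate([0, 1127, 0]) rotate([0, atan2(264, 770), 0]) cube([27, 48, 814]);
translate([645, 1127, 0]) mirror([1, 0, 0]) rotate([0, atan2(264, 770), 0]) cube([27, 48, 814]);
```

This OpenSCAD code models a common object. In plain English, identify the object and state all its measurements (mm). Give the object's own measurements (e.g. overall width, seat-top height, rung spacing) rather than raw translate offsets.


A sawhorse. A 117×1248×45 mm beam (x, y, z) sits on two A-frame leg pairs. Each pair is two raked legs of 27×48 mm section (48 mm along y) splaying symmetrically in x. Each leg rises 770 mm vertically over 264 mm of horizontal reach and is 814 mm long along its own axis. Every leg's outer bottom edge rests on the floor and its outer top edge meets a bottom edge of the beam — the left legs (tilting toward +x) meet the beam's −x bottom edge, the right legs (their mirror images, tilting toward −x) meet its +x bottom edge — so the leg tops tuck under the beam, the beam's underside is 770 mm above the floor, and the feet are 645 mm apart outside-to-outside with the beam centred between them. The two leg pairs are set in 73 mm from either end of the beam.


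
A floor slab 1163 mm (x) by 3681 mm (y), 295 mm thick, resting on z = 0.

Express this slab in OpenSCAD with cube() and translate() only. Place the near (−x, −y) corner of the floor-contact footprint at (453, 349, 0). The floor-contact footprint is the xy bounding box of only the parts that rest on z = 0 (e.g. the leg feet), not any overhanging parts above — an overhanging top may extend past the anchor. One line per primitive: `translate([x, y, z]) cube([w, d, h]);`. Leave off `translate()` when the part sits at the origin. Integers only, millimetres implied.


translate([453, 349, 0]) cube([1163, 3681, 295]);


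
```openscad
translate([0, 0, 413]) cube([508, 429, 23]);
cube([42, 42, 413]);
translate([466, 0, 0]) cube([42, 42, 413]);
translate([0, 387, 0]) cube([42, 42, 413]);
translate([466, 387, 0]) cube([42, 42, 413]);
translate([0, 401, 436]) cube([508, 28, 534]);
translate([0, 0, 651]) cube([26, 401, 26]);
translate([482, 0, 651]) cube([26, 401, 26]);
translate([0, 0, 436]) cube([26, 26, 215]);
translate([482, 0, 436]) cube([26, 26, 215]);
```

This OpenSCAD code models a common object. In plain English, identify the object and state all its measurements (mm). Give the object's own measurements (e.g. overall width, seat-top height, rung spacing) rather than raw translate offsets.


A chair. The seat is a 508×429×23 mm slab with its top at z = 436 mm, on four 42×42 mm corner legs (flush with the seat edges, standing on z = 0). A flat backrest 28 mm thick, 534 mm tall, spans the full seat width and rises from the seat top along its +y edge, rear face flush with the rear of the seat. Two armrests of 26×26 mm section run along each side from the seat's front edge to the front of the backrest, top faces 241 mm above the seat top and outer faces flush with the seat's x-edges; a 26×26 mm post under the front of each armrest stands on the seat at the front corner.


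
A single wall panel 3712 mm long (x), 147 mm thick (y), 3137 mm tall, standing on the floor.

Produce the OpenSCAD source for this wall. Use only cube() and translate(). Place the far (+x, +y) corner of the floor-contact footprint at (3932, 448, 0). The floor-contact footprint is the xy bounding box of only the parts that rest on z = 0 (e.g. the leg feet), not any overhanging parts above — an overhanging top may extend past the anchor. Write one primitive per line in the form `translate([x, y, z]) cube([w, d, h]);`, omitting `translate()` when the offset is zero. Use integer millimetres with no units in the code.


translate([220, 301, 0]) cube([3712, 147, 3137]);


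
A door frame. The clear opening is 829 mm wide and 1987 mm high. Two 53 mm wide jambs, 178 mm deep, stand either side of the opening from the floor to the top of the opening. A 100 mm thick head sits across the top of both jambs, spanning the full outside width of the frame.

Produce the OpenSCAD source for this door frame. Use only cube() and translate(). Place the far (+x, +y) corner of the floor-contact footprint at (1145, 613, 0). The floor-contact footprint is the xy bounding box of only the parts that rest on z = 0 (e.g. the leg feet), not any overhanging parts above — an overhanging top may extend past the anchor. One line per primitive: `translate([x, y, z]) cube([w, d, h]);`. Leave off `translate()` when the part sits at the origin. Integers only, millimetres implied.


translate([210, 435, 0]) cube([53, 178, 1987]);
translate([1092, 435, 0]) cube([53, 178, 1987]);
translate([210, 435, 1987]) cube([935, 178, 100]);


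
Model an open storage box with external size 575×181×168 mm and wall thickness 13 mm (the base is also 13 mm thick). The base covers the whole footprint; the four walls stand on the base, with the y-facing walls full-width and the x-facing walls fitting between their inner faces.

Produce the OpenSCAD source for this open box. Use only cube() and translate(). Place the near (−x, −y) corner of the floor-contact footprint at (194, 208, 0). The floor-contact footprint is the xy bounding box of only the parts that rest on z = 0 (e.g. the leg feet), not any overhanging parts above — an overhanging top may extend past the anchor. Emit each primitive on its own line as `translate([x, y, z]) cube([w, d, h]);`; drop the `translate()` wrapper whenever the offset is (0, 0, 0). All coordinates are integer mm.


translate([194, 208, 0]) cube([575, 181, 13]);
translate([194, 208, 13]) cube([575, 13, 155]);
translate([194, 376, 13]) cube([575, 13, 155]);
translate([194, 221, 13]) cube([13, 155, 155]);
translate([756, 221, 13]) cube([13, 155, 155]);


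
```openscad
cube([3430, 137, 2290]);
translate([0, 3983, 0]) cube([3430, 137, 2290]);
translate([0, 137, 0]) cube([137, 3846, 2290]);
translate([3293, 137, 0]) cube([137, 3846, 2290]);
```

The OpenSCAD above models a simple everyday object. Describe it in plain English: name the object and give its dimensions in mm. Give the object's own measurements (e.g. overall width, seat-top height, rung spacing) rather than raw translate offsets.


The wall frame of a small rectangular building: four walls, each 2290 mm tall and 137 mm thick, enclosing a footprint 3430 mm (x) by 4120 mm (y) outside-to-outside, with no floor or roof. The front and back walls (the −y and +y sides) span the full width; the two side walls fit between them.


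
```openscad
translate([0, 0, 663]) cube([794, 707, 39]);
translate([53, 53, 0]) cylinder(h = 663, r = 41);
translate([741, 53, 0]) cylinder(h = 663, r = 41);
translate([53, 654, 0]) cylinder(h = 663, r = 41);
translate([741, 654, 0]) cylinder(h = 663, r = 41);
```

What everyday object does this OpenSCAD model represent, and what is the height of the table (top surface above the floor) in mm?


A table. The table height is 702 mm.

A 794×707×39 slab sits at z = 663 on four Ø82 mm round legs — a table. The top surface is at 663 + 39 = 702 mm.


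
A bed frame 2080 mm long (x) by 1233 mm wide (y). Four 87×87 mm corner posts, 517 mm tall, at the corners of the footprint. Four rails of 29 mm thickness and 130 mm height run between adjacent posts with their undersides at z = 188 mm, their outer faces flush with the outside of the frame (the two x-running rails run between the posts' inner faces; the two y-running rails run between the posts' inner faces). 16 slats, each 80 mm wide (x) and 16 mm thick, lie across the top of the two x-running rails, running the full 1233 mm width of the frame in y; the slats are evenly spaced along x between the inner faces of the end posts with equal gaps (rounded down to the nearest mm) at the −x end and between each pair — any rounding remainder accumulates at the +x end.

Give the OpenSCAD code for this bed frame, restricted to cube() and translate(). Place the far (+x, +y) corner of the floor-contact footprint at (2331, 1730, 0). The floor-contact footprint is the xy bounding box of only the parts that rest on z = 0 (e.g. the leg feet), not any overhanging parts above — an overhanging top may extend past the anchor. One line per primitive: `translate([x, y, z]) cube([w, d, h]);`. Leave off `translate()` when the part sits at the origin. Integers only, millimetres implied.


translate([251, 497, 0]) cube([87, 87, 517]);
translate([251, 1643, 0]) cube([87, 87, 517]);
translate([2244, 497, 0]) cube([87, 87, 517]);
translate([2244, 1643, 0]) cube([87, 87, 517]);
translate([338, 497, 188]) cube([1906, 29, 130]);
translate([338, 1701, 188]) cube([1906, 29, 130]);
translate([251, 584, 188]) cube([29, 1059, 130]);
translate([2302, 584, 188]) cube([29, 1059, 130]);
translate([374, 497, 318]) cube([80, 1233, 16]);
translate([490, 497, 318]) cube([80, 1233, 16]);
translate([606, 497, 318]) cube([80, 1233, 16]);
translate([722, 497, 318]) cube([80, 1233, 16]);
translate([838, 497, 318]) cube([80, 1233, 16]);
translate([954, 497, 318]) cube([80, 1233, 16]);
translate([1070, 497, 318]) cube([80, 1233, 16]);
translate([1186, 497, 318]) cube([80, 1233, 16]);
translate([1302, 497, 318]) cube([80, 1233, 16]);
translate([1418, 497, 318]) cube([80, 1233, 16]);
translate([1534, 497, 318]) cube([80, 1233, 16]);
translate([1650, 497, 318]) cube([80, 1233, 16]);
translate([1766, 497, 318]) cube([80, 1233, 16]);
translate([1882, 497, 318]) cube([80, 1233, 16]);
translate([1998, 497, 318]) cube([80, 1233, 16]);
translate([2114, 497, 318]) cube([80, 1233, 16]);


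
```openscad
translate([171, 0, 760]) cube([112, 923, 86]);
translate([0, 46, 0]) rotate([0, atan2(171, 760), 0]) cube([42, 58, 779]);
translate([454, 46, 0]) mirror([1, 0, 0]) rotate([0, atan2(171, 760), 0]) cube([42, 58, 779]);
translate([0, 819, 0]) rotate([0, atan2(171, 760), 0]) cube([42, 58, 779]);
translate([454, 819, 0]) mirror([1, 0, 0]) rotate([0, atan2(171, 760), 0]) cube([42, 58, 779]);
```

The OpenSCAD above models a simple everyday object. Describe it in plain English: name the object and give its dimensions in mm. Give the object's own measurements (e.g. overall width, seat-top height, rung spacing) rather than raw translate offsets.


A sawhorse. A 112×923×86 mm beam (x, y, z) sits on two A-frame leg pairs. Each pair is two raked legs of 42×58 mm section (58 mm along y) splaying symmetrically in x. Each leg rises 760 mm vertically over 171 mm of horizontal reach and is 779 mm long along its own axis. Every leg's outer bottom edge rests on the floor and its outer top edge meets a bottom edge of the beam — the left legs (tilting toward +x) meet the beam's −x bottom edge, the right legs (their mirror images, tilting toward −x) meet its +x bottom edge — so the leg tops tuck under the beam, the beam's underside is 760 mm above the floor, and the feet are 454 mm apart outside-to-outside with the beam centred between them. The two leg pairs are set in 46 mm from either end of the beam.


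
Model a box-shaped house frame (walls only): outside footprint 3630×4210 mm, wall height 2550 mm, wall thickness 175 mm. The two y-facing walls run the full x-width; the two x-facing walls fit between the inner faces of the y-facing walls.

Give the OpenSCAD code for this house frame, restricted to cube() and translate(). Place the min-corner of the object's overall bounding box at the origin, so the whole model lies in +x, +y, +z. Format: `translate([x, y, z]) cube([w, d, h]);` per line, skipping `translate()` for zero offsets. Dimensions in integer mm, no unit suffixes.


cube([3630, 175, 2550]);
translate([0, 4035, 0]) cube([3630, 175, 2550]);
translate([0, 175, 0]) cube([175, 3860, 2550]);
translate([3455, 175, 0]) cube([175, 3860, 2550]);


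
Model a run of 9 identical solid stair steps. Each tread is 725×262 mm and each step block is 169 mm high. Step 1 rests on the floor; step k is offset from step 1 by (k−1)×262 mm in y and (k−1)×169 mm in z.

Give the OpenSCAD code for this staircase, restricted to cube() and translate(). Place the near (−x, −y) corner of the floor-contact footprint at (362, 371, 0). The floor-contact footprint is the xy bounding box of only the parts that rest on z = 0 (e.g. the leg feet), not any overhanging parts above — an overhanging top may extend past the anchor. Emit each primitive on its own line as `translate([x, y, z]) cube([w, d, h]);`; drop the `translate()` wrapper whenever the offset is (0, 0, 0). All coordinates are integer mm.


translate([362, 371, 0]) cube([725, 262, 169]);
translate([362, 633, 169]) cube([725, 262, 169]);
translate([362, 895, 338]) cube([725, 262, 169]);
translate([362, 1157, 507]) cube([725, 262, 169]);
translate([362, 1419, 676]) cube([725, 262, 169]);
translate([362, 1681, 845]) cube([725, 262, 169]);
translate([362, 1943, 1014]) cube([725, 262, 169]);
translate([362, 2205, 1183]) cube([725, 262, 169]);
translate([362, 2467, 1352]) cube([725, 262, 169]);


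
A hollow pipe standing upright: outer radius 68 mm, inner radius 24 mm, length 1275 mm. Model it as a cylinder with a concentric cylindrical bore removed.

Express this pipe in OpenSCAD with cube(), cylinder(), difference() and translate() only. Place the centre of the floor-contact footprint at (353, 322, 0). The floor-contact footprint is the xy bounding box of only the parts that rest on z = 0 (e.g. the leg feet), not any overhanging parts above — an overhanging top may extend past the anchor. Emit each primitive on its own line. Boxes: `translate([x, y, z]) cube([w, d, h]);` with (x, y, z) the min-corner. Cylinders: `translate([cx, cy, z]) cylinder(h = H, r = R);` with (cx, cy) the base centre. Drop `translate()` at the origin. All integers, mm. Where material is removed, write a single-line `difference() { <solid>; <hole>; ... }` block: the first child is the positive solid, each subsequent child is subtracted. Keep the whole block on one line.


difference() { translate([353, 322, 0]) cylinder(h = 1275, r = 68); translate([353, 322, 0]) cylinder(h = 1275, r = 24); }


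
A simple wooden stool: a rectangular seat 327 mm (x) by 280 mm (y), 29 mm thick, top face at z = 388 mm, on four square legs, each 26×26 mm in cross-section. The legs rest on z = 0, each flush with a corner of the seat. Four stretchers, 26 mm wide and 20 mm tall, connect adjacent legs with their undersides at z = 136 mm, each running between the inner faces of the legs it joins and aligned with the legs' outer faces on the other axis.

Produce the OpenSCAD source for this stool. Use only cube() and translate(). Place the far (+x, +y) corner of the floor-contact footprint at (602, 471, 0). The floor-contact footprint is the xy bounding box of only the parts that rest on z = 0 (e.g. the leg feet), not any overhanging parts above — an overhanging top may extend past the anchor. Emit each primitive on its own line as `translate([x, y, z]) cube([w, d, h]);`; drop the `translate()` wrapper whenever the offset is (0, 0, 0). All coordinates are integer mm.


translate([275, 191, 359]) cube([327, 280, 29]);
translate([275, 191, 0]) cube([26, 26, 359]);
translate([576, 191, 0]) cube([26, 26, 359]);
translate([275, 445, 0]) cube([26, 26, 359]);
translate([576, 445, 0]) cube([26, 26, 359]);
translate([301, 191, 136]) cube([275, 26, 20]);
translate([301, 445, 136]) cube([275, 26, 20]);
translate([275, 217, 136]) cube([26, 228, 20]);
translate([576, 217, 136]) cube([26, 228, 20]);


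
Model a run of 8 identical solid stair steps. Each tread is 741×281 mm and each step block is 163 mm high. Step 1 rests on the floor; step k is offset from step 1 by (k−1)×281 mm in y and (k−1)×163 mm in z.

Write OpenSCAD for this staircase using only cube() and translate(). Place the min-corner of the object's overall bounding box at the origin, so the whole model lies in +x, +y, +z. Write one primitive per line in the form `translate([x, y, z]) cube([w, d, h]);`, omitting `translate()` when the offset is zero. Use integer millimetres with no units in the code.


cube([741, 281, 163]);
translate([0, 281, 163]) cube([741, 281, 163]);
translate([0, 562, 326]) cube([741, 281, 163]);
translate([0, 843, 489]) cube([741, 281, 163]);
translate([0, 1124, 652]) cube([741, 281, 163]);
translate([0, 1405, 815]) cube([741, 281, 163]);
translate([0, 1686, 978]) cube([741, 281, 163]);
translate([0, 1967, 1141]) cube([741, 281, 163]);


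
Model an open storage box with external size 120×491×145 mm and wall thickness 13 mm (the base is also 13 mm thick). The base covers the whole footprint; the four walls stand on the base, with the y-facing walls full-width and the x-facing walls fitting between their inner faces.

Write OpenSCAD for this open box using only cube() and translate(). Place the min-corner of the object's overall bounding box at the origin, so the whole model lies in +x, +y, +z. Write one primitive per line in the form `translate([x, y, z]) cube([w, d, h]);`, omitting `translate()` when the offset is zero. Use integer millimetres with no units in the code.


cube([120, 491, 13]);
translate([0, 0, 13]) cube([120, 13, 132]);
translate([0, 478, 13]) cube([120, 13, 132]);
translate([0, 13, 13]) cube([13, 465, 132]);
translate([107, 13, 13]) cube([13, 465, 132]);


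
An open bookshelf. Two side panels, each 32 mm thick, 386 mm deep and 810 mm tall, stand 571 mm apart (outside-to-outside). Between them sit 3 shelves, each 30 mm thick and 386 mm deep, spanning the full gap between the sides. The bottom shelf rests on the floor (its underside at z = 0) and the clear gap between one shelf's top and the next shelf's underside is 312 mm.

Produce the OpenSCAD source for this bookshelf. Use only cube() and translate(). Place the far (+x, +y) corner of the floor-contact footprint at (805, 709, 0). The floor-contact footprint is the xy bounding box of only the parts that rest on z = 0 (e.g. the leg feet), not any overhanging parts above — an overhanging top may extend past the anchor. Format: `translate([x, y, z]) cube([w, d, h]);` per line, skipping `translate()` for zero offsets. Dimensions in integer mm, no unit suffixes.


translate([234, 323, 0]) cube([32, 386, 810]);
translate([773, 323, 0]) cube([32, 386, 810]);
translate([266, 323, 0]) cube([507, 386, 30]);
translate([266, 323, 342]) cube([507, 386, 30]);
translate([266, 323, 684]) cube([507, 386, 30]);


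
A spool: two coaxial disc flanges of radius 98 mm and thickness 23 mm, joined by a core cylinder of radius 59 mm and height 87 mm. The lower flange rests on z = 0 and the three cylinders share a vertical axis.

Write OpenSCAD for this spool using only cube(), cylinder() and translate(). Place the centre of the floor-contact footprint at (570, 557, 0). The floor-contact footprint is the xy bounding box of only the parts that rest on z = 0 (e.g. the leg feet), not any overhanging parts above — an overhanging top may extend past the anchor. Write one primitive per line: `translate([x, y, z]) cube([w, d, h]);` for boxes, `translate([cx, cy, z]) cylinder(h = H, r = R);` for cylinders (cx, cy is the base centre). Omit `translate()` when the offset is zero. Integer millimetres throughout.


translate([570, 557, 0]) cylinder(h = 23, r = 98);
translate([570, 557, 23]) cylinder(h = 87, r = 59);
translate([570, 557, 110]) cylinder(h = 23, r = 98);


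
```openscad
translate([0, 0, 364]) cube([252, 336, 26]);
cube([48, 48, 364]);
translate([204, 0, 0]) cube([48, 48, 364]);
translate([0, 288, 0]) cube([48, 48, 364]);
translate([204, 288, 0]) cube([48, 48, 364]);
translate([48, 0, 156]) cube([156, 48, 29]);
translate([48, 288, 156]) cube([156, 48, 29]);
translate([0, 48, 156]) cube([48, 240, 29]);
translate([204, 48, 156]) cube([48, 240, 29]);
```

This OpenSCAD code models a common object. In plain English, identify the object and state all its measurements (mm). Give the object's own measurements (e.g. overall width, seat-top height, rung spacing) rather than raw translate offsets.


A simple wooden stool: a rectangular seat 252 mm (x) by 336 mm (y), 26 mm thick, top face at z = 390 mm, on four square legs, each 48×48 mm in cross-section. The legs rest on z = 0, each flush with a corner of the seat. Four stretchers, 48 mm wide and 29 mm tall, connect adjacent legs with their undersides at z = 156 mm, each running between the inner faces of the legs it joins and aligned with the legs' outer faces on the other axis.


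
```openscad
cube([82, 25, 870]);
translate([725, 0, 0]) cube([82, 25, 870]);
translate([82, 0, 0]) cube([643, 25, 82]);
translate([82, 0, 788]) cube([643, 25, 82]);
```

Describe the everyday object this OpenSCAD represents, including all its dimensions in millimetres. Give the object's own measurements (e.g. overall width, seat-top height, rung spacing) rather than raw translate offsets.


A rectangular picture frame lying in the x–z plane (depth along y). The opening is 643 mm wide (x) by 706 mm tall (z), surrounded by a border 82 mm wide on all four sides. The frame is 25 mm deep and is made of two full-height vertical stiles with two horizontal rails fitted between them.


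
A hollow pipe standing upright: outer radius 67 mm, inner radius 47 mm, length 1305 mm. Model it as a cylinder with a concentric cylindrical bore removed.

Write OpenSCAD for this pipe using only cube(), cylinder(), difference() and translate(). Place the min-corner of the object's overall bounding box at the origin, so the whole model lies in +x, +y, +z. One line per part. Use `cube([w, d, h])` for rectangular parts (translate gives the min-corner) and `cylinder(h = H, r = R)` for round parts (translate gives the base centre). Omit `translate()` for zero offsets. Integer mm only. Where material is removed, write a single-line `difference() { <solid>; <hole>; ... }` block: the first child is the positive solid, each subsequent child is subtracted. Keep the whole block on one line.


difference() { translate([67, 67, 0]) cylinder(h = 1305, r = 67); translate([67, 67, 0]) cylinder(h = 1305, r = 47); }


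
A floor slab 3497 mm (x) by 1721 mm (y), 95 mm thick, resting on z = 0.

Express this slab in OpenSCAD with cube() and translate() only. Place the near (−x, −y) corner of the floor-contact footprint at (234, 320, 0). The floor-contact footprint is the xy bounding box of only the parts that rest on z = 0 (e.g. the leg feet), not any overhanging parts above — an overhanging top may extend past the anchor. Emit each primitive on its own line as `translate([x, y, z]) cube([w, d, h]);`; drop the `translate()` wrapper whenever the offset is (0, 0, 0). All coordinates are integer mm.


translate([234, 320, 0]) cube([3497, 1721, 95]);


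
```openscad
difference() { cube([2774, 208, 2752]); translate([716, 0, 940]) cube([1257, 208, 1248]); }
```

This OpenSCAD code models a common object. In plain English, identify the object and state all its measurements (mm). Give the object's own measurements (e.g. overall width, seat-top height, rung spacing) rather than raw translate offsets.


A wall 2774 mm long (x), 208 mm thick (y), 2752 mm tall, with a rectangular window opening cut through it. The opening is 1257 mm wide and 1248 mm tall; its sill is at z = 940 mm and its near (−x) edge is 716 mm from the wall's −x end. The opening passes through the full wall thickness.


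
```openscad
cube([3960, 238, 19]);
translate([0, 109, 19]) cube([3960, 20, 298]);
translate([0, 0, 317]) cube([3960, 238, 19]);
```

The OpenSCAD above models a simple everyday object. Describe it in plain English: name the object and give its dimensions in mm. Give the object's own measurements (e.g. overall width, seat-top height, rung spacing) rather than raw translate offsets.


An I-beam lying along x, 3960 mm long. Overall section height 336 mm. Two flanges 238 mm wide (y) and 19 mm thick, one on the floor and one at the top; a web 20 mm thick runs between them, centred on the flange width.


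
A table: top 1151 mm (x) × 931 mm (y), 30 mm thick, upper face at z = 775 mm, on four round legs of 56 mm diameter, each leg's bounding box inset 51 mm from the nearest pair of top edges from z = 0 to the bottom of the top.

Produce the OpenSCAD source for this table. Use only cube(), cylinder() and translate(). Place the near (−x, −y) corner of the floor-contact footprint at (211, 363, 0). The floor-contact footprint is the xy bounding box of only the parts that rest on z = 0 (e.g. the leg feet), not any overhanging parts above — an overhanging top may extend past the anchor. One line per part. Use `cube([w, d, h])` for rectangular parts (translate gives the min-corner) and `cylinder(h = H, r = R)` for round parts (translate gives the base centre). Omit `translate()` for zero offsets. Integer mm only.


translate([160, 312, 745]) cube([1151, 931, 30]);
translate([239, 391, 0]) cylinder(h = 745, r = 28);
translate([1232, 391, 0]) cylinder(h = 745, r = 28);
translate([239, 1164, 0]) cylinder(h = 745, r = 28);
translate([1232, 1164, 0]) cylinder(h = 745, r = 28);


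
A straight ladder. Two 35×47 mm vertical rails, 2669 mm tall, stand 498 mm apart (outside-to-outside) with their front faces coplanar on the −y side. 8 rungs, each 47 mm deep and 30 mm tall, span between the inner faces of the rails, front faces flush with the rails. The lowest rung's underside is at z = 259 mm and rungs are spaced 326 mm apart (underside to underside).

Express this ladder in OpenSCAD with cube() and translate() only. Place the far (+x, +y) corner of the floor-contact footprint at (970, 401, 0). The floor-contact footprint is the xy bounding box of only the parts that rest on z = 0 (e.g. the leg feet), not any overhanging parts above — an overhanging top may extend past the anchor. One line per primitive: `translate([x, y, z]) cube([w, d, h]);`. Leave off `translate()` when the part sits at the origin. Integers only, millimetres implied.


translate([472, 354, 0]) cube([35, 47, 2669]);
translate([935, 354, 0]) cube([35, 47, 2669]);
translate([507, 354, 259]) cube([428, 47, 30]);
translate([507, 354, 585]) cube([428, 47, 30]);
translate([507, 354, 911]) cube([428, 47, 30]);
translate([507, 354, 1237]) cube([428, 47, 30]);
translate([507, 354, 1563]) cube([428, 47, 30]);
translate([507, 354, 1889]) cube([428, 47, 30]);
translate([507, 354, 2215]) cube([428, 47, 30]);
translate([507, 354, 2541]) cube([428, 47, 30]);


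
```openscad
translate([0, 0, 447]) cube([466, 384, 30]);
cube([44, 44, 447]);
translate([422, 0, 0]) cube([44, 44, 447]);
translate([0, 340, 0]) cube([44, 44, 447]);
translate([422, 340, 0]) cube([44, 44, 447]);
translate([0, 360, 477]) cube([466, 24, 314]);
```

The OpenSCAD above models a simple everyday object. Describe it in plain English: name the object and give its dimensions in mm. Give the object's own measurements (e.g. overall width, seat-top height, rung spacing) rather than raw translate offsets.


A chair. The seat is a 466×384×30 mm slab with its top at z = 477 mm, on four 44×44 mm corner legs (flush with the seat edges, standing on z = 0). A flat backrest 24 mm thick, 314 mm tall, spans the full seat width and rises from the seat top along its +y edge, rear face flush with the rear of the seat.


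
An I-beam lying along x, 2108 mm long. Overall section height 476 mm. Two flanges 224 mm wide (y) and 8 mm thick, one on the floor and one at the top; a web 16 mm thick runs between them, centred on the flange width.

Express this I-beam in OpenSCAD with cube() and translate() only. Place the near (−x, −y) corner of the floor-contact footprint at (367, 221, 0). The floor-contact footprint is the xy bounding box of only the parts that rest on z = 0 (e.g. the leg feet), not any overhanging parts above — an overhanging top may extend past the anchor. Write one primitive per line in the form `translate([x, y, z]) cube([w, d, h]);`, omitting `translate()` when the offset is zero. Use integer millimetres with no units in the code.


translate([367, 221, 0]) cube([2108, 224, 8]);
translate([367, 325, 8]) cube([2108, 16, 460]);
translate([367, 221, 468]) cube([2108, 224, 8]);


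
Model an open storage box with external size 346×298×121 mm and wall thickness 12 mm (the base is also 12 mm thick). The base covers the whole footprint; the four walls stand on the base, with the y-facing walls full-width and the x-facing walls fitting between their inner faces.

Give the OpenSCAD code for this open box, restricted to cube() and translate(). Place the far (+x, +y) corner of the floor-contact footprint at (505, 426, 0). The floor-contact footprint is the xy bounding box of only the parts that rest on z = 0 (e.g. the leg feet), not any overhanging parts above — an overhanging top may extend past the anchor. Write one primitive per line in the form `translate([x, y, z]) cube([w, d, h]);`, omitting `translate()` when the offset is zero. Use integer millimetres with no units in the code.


translate([159, 128, 0]) cube([346, 298, 12]);
translate([159, 128, 12]) cube([346, 12, 109]);
translate([159, 414, 12]) cube([346, 12, 109]);
translate([159, 140, 12]) cube([12, 274, 109]);
translate([493, 140, 12]) cube([12, 274, 109]);


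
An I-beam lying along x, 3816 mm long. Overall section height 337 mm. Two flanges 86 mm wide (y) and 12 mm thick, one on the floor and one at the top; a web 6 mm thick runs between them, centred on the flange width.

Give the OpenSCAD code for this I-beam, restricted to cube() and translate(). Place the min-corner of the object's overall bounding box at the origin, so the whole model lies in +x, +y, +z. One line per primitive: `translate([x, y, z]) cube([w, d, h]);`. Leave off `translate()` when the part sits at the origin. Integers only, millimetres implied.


cube([3816, 86, 12]);
translate([0, 40, 12]) cube([3816, 6, 313]);
translate([0, 0, 325]) cube([3816, 86, 12]);


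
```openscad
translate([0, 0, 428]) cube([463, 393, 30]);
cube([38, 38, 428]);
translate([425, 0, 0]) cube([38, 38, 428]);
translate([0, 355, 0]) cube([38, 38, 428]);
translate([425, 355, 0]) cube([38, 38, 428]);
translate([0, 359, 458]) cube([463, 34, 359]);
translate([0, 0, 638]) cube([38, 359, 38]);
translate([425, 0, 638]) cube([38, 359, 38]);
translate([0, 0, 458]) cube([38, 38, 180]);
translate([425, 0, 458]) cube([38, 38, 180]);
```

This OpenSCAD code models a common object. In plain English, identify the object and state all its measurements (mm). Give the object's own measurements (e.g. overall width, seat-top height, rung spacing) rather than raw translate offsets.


A chair. The seat is a 463×393×30 mm slab with its top at z = 458 mm, on four 38×38 mm corner legs (flush with the seat edges, standing on z = 0). A flat backrest 34 mm thick, 359 mm tall, spans the full seat width and rises from the seat top along its +y edge, rear face flush with the rear of the seat. Two armrests of 38×38 mm section run along each side from the seat's front edge to the front of the backrest, top faces 218 mm above the seat top and outer faces flush with the seat's x-edges; a 38×38 mm post under the front of each armrest stands on the seat at the front corner.


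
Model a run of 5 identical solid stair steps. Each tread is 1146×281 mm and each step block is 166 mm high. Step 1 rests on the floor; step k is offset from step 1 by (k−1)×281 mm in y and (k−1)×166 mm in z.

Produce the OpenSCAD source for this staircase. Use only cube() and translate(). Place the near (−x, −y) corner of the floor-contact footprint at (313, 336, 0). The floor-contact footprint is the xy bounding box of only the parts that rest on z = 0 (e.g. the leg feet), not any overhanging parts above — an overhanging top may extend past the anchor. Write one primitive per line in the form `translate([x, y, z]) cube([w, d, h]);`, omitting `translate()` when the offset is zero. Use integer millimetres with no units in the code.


translate([313, 336, 0]) cube([1146, 281, 166]);
translate([313, 617, 166]) cube([1146, 281, 166]);
translate([313, 898, 332]) cube([1146, 281, 166]);
translate([313, 1179, 498]) cube([1146, 281, 166]);
translate([313, 1460, 664]) cube([1146, 281, 166]);


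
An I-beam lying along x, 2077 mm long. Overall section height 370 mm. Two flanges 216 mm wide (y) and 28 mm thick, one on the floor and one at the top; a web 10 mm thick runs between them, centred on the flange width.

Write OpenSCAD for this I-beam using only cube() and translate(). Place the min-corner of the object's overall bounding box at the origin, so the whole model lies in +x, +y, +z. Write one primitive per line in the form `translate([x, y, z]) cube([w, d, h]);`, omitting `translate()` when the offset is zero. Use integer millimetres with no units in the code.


cube([2077, 216, 28]);
translate([0, 103, 28]) cube([2077, 10, 314]);
translate([0, 0, 342]) cube([2077, 216, 28]);


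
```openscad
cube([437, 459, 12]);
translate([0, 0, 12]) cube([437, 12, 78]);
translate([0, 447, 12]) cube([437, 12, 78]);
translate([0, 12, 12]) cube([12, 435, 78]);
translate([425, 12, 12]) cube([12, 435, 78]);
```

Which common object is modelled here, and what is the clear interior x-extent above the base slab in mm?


An open box. The internal width is 413 mm.

A 437×459 base slab with four walls standing on it — an open box. The base is 437 mm wide and the walls are 12 mm thick, so the internal width is 437 − 2 × 12 = 413 mm.


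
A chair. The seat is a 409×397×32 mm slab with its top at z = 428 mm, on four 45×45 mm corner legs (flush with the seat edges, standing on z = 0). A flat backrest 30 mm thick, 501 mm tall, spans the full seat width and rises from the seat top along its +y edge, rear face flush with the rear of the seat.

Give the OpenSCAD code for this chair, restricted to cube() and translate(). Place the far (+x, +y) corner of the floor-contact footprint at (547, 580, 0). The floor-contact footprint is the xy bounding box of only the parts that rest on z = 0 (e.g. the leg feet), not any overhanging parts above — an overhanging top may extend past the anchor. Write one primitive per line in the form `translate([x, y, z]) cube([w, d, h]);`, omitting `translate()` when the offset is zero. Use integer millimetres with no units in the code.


translate([138, 183, 396]) cube([409, 397, 32]);
translate([138, 183, 0]) cube([45, 45, 396]);
translate([502, 183, 0]) cube([45, 45, 396]);
translate([138, 535, 0]) cube([45, 45, 396]);
translate([502, 535, 0]) cube([45, 45, 396]);
translate([138, 550, 428]) cube([409, 30, 501]);


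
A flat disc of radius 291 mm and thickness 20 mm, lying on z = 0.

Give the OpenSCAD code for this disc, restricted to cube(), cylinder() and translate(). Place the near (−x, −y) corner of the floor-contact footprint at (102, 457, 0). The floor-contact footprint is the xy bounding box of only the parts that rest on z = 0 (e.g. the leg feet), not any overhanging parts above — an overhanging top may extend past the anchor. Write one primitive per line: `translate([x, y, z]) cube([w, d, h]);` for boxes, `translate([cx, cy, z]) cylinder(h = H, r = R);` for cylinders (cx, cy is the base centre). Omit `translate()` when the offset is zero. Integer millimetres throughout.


translate([393, 748, 0]) cylinder(h = 20, r = 291);


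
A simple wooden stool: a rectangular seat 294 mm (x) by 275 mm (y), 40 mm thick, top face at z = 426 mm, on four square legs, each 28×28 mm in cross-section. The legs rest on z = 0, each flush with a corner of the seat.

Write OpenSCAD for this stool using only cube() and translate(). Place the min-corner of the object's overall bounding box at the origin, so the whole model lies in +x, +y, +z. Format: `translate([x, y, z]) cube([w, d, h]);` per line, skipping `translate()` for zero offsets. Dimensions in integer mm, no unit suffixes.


// leg_h = 426 - 40 = 386
translate([0, 0, 386]) cube([294, 275, 40]);
cube([28, 28, 386]);
translate([266, 0, 0]) cube([28, 28, 386]);
translate([0, 247, 0]) cube([28, 28, 386]);
translate([266, 247, 0]) cube([28, 28, 386]);
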